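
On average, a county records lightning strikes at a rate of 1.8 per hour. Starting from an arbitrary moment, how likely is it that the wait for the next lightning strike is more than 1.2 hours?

0.1153

The wait for the next event is exponential with rate λ = 1.8 per hour.
P(T > 1.2) = e^(−λt) = e^(−1.8 × 1.2) = e^(−2.16) ≈ 0.1153.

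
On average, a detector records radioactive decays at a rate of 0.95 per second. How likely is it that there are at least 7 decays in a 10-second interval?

Over the interval, μ = 0.95 × 10 = 9.5 (a 10-second interval = 10 seconds).
P(N ≥ 7) = 1 − P(N ≤ 6) = 1 − Σ_{j=0}^{6} e^(−μ) μ^j/j! ≈ 0.8351.

0.8351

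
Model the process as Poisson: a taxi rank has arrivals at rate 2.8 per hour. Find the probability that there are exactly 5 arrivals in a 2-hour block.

Over the interval, μ = 2.8 × 2 = 5.6 (a 2-hour block = 2 hours).
P(N = 5) = e^(−μ) μ^5/5! = e^(−5.6) · 5.6^5/120 ≈ 0.1697.

0.1697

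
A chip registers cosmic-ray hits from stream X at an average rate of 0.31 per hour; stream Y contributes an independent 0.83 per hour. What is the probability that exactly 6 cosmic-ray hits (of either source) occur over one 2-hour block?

0.0200

Independent Poisson processes superpose: combined rate λ = 0.31 + 0.83 = 1.14 per hour.
Over the interval, μ = 1.14 × 2 = 2.28 (a 2-hour block = 2 hours).
P(N = 6) = e^(−2.28) · 2.28^6/6! ≈ 0.0200.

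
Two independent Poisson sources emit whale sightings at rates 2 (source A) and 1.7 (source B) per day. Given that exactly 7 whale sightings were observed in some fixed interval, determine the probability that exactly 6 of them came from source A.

Given the total, each event is independently from source A with probability p = λ_A/(λ_A+λ_B) = 2/3.7 ≈ 0.5405.
So K ~ Binomial(7, 2/3.7): P(K = 6) = C(7,6) · (2/3.7)^6 · (1.7/3.7)^1 ≈ 0.0802.

0.0802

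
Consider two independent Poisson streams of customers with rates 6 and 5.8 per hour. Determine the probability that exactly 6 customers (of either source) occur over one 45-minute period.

Independent Poisson processes superpose: combined rate λ = 6 + 5.8 = 11.8 per hour.
Over the interval, μ = 11.8 × 0.75 = 8.85 (a 45-minute period = 0.75 hours).
P(N = 6) = e^(−8.85) · 8.85^6/6! ≈ 0.0957.

0.0957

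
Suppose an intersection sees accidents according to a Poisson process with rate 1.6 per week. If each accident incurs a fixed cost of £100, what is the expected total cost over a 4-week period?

£640

E[N] = 1.6 × 4 = 6.4 (a 4-week period = 4 weeks); E[cost] = 6.4 × £100 = £640.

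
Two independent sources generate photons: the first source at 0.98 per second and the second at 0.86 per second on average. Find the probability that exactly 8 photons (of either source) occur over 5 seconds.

Independent Poisson processes superpose: combined rate λ = 0.98 + 0.86 = 1.84 per second.
Over the interval, μ = 1.84 × 5 = 9.2 (5 seconds).
P(N = 8) = e^(−9.2) · 9.2^8/8! ≈ 0.1286.

0.1286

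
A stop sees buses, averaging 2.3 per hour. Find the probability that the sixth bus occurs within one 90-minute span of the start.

0.1358

Over the interval, μ = 2.3 × 1.5 = 3.45 (a 90-minute span = 1.5 hours).
The sixth arrival falls in the interval iff at least 6 events occur there: P(S_6 ≤ t) = P(N ≥ 6) = 1 − P(N ≤ 5) ≈ 0.1358.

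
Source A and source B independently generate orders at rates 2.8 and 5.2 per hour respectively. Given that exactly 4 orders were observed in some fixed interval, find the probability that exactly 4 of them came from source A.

Given the total, each event is independently from source A with probability p = λ_A/(λ_A+λ_B) = 2.8/8 = 0.3500.
So K ~ Binomial(4, 2.8/8): P(K = 4) = C(4,4) · (2.8/8)^4 · (5.2/8)^0 ≈ 0.0150.

0.0150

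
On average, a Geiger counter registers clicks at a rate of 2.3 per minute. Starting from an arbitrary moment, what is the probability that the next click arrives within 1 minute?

Inter-arrival times are exponential with rate λ = 2.3 per minute.
P(T ≤ 1) = 1 − e^(−λt) = 1 − e^(−2.3 × 1) = 1 − e^(−2.3) ≈ 0.8997.

0.8997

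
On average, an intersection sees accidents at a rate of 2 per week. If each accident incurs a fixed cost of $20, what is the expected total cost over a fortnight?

E[N] = 2 × 2 = 4 (a fortnight = 2 weeks); E[cost] = 4 × $20 = $80.

$80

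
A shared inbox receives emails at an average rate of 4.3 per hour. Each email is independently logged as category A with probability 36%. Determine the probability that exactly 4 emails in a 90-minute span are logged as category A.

Thinning: the emails that are logged as category A themselves form a Poisson process with rate 0.36 × 4.3 = 1.548 per hour.
Over the interval, μ = 1.548 × 1.5 = 2.322 (a 90-minute span = 1.5 hours).
P(N = 4) = e^(−2.322) · 2.322^4/4! ≈ 0.1188.

0.1188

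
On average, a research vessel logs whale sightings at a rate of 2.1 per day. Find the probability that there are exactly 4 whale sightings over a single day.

With mean μ = 2.1 per day,
P(N = 4) = e^(−μ) μ^4/4! = e^(−2.1) · 2.1^4/24 ≈ 0.0992.

0.0992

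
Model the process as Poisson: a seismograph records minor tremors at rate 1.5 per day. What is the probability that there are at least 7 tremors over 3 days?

Over the interval, μ = 1.5 × 3 = 4.5 (3 days).
P(N ≥ 7) = 1 − P(N ≤ 6) = 1 − Σ_{j=0}^{6} e^(−μ) μ^j/j! ≈ 0.1689.

0.1689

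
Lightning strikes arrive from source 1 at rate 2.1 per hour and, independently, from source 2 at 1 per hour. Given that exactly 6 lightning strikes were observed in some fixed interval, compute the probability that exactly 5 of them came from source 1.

Given the total, each event is independently from source 1 with probability p = λ_1/(λ_1+λ_2) = 2.1/3.1 ≈ 0.6774.
So K ~ Binomial(6, 2.1/3.1): P(K = 5) = C(6,5) · (2.1/3.1)^5 · (1/3.1)^1 ≈ 0.2761.

0.2761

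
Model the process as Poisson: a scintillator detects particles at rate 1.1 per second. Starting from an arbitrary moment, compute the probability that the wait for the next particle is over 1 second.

0.3329

The wait for the next event is exponential with rate λ = 1.1 per second.
P(T > 1) = e^(−λt) = e^(−1.1 × 1) = e^(−1.1) ≈ 0.3329.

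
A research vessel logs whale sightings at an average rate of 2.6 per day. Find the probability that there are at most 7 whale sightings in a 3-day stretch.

0.4812

Over the interval, μ = 2.6 × 3 = 7.8 (a 3-day stretch = 3 days).
P(N ≤ 7) = Σ_{j=0}^{7} e^(−μ) μ^j/j! ≈ 0.4812.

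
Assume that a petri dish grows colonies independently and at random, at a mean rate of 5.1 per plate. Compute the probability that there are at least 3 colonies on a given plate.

With mean μ = 5.1 per plate,
P(N ≥ 3) = 1 − P(N ≤ 2) = 1 − Σ_{j=0}^{2} e^(−μ) μ^j/j! ≈ 0.8835.

0.8835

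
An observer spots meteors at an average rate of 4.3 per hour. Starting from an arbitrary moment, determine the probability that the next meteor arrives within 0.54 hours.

Inter-arrival times are exponential with rate λ = 4.3 per hour.
P(T ≤ 0.54) = 1 − e^(−λt) = 1 − e^(−4.3 × 0.54) = 1 − e^(−2.322) ≈ 0.9019.

0.9019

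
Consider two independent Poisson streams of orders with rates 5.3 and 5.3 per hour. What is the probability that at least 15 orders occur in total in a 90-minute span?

0.6231

Independent Poisson processes superpose: combined rate λ = 5.3 + 5.3 = 10.6 per hour.
Over the interval, μ = 10.6 × 1.5 = 15.9 (a 90-minute span = 1.5 hours).
P(N ≥ 15) = 1 − P(N ≤ 14) ≈ 0.6231.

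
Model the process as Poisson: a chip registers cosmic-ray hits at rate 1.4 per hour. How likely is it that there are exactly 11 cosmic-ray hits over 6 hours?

Over the interval, μ = 1.4 × 6 = 8.4 (6 hours).
P(N = 11) = e^(−μ) μ^11/11! = e^(−8.4) · 8.4^11/39916800 ≈ 0.0828.

0.0828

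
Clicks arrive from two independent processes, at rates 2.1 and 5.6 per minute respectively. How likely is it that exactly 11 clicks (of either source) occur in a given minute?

0.0640

Independent Poisson processes superpose: combined rate λ = 2.1 + 5.6 = 7.7 per minute.
So μ = 7.7.
P(N = 11) = e^(−7.7) · 7.7^11/11! ≈ 0.0640.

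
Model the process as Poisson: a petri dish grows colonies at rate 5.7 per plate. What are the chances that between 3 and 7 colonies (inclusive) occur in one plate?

0.7074

With mean μ = 5.7 per plate,
P(3 ≤ N ≤ 7) = Σ_{j=3}^{7} e^(−5.7) · 5.7^j/j! ≈ 0.7074.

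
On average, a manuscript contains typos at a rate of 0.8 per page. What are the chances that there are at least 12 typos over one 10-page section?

0.1119

Over the interval, μ = 0.8 × 10 = 8 (a 10-page section = 10 pages).
P(N ≥ 12) = 1 − P(N ≤ 11) = 1 − Σ_{j=0}^{11} e^(−μ) μ^j/j! ≈ 0.1119.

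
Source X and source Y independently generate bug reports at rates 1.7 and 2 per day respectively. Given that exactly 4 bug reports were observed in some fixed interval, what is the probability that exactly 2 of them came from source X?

Given the total, each event is independently from source X with probability p = λ_X/(λ_X+λ_Y) = 1.7/3.7 ≈ 0.4595.
So K ~ Binomial(4, 1.7/3.7): P(K = 2) = C(4,2) · (1.7/3.7)^2 · (2/3.7)^2 ≈ 0.3701.

0.3701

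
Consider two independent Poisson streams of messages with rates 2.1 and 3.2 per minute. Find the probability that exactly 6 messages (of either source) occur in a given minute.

0.1537

Independent Poisson processes superpose: combined rate λ = 2.1 + 3.2 = 5.3 per minute.
So μ = 5.3.
P(N = 6) = e^(−5.3) · 5.3^6/6! ≈ 0.1537.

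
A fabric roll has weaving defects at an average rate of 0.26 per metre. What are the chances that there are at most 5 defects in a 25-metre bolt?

Over the interval, μ = 0.26 × 25 = 6.5 (a 25-metre bolt = 25 metres).
P(N ≤ 5) = Σ_{j=0}^{5} e^(−μ) μ^j/j! ≈ 0.3690.

0.3690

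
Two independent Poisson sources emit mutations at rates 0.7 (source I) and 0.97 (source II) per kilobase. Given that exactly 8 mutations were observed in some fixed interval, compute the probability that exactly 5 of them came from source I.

0.1420

Given the total, each event is independently from source I with probability p = λ_I/(λ_I+λ_II) = 0.7/1.67 ≈ 0.4192.
So K ~ Binomial(8, 0.7/1.67): P(K = 5) = C(8,5) · (0.7/1.67)^5 · (0.97/1.67)^3 ≈ 0.1420.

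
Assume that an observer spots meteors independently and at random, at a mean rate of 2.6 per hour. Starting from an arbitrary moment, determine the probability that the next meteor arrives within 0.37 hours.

Inter-arrival times are exponential with rate λ = 2.6 per hour.
P(T ≤ 0.37) = 1 − e^(−λt) = 1 − e^(−2.6 × 0.37) = 1 − e^(−0.962) ≈ 0.6179.

0.6179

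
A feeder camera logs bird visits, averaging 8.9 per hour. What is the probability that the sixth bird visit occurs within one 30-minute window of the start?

0.2886

Over the interval, μ = 8.9 × 0.5 = 4.45 (a 30-minute window = 0.5 hours).
The sixth arrival falls in the interval iff at least 6 events occur there: P(S_6 ≤ t) = P(N ≥ 6) = 1 − P(N ≤ 5) ≈ 0.2886.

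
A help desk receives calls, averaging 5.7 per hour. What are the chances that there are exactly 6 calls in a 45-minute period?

0.1179

Over the interval, μ = 5.7 × 0.75 = 4.275 (a 45-minute period = 0.75 hours).
P(N = 6) = e^(−μ) μ^6/6! = e^(−4.275) · 4.275^6/720 ≈ 0.1179.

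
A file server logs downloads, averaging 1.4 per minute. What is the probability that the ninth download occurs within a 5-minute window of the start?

Over the interval, μ = 1.4 × 5 = 7 (a 5-minute window = 5 minutes).
The ninth arrival falls in the interval iff at least 9 events occur there: P(S_9 ≤ t) = P(N ≥ 9) = 1 − P(N ≤ 8) ≈ 0.2709.

0.2709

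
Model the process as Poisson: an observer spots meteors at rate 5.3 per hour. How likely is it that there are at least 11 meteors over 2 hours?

Over the interval, μ = 5.3 × 2 = 10.6 (2 hours).
P(N ≥ 11) = 1 − P(N ≤ 10) = 1 − Σ_{j=0}^{10} e^(−μ) μ^j/j! ≈ 0.4916.

0.4916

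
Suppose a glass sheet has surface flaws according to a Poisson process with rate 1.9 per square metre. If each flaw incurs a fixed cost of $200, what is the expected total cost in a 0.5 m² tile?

$190

E[N] = 1.9 × 0.5 = 0.95 (a 0.5 m² tile = 0.5 square metres); E[cost] = 0.95 × $200 = $190.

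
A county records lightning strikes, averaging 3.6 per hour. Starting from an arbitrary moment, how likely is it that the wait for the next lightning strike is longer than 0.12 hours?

The wait for the next event is exponential with rate λ = 3.6 per hour.
P(T > 0.12) = e^(−λt) = e^(−3.6 × 0.12) = e^(−0.432) ≈ 0.6492.

0.6492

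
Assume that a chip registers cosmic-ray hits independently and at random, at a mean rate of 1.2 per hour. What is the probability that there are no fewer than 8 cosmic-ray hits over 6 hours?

0.4311

Over the interval, μ = 1.2 × 6 = 7.2 (6 hours).
P(N ≥ 8) = 1 − P(N ≤ 7) = 1 − Σ_{j=0}^{7} e^(−μ) μ^j/j! ≈ 0.4311.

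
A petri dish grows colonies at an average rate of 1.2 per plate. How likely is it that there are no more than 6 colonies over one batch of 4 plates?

Over the interval, μ = 1.2 × 4 = 4.8 (a batch of 4 plates = 4 plates).
P(N ≤ 6) = Σ_{j=0}^{6} e^(−μ) μ^j/j! ≈ 0.7908.

0.7908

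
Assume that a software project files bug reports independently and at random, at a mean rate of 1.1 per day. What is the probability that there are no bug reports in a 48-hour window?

Over the interval, μ = 1.1 × 2 = 2.2 (a 48-hour window = 2 days).
P(N = 0) = e^(−μ) μ^0/0! = e^(−2.2) · 2.2^0/1 ≈ 0.1108.

0.1108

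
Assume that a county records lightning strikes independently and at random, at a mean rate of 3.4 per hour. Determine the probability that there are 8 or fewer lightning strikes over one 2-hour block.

0.7548

Over the interval, μ = 3.4 × 2 = 6.8 (a 2-hour block = 2 hours).
P(N ≤ 8) = Σ_{j=0}^{8} e^(−μ) μ^j/j! ≈ 0.7548.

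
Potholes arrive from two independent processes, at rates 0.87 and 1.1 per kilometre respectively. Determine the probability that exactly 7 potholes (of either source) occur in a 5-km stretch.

0.0942

Independent Poisson processes superpose: combined rate λ = 0.87 + 1.1 = 1.97 per kilometre.
Over the interval, μ = 1.97 × 5 = 9.85 (a 5-km stretch = 5 kilometres).
P(N = 7) = e^(−9.85) · 9.85^7/7! ≈ 0.0942.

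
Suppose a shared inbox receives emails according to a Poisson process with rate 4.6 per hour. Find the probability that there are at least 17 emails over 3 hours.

0.2270

Over the interval, μ = 4.6 × 3 = 13.8 (3 hours).
P(N ≥ 17) = 1 − P(N ≤ 16) = 1 − Σ_{j=0}^{16} e^(−μ) μ^j/j! ≈ 0.2270.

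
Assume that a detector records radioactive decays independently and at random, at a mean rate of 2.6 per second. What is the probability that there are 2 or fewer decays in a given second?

With mean μ = 2.6 per second,
P(N ≤ 2) = Σ_{j=0}^{2} e^(−μ) μ^j/j! ≈ 0.5184.

0.5184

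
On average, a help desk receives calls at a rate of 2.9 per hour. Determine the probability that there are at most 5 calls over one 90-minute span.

Over the interval, μ = 2.9 × 1.5 = 4.35 (a 90-minute span = 1.5 hours).
P(N ≤ 5) = Σ_{j=0}^{5} e^(−μ) μ^j/j! ≈ 0.7283.

0.7283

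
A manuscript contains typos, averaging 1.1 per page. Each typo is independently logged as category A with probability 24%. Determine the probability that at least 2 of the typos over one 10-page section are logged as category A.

Thinning: the typos that are logged as category A themselves form a Poisson process with rate 0.24 × 1.1 = 0.264 per page.
Over the interval, μ = 0.264 × 10 = 2.64 (a 10-page section = 10 pages).
P(N ≥ 2) = 1 − P(N ≤ 1) ≈ 0.7402.

0.7402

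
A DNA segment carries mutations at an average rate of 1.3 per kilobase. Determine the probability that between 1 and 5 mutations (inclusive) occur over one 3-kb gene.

0.7803

Over the interval, μ = 1.3 × 3 = 3.9 (a 3-kb gene = 3 kilobases).
P(1 ≤ N ≤ 5) = Σ_{j=1}^{5} e^(−3.9) · 3.9^j/j! ≈ 0.7803.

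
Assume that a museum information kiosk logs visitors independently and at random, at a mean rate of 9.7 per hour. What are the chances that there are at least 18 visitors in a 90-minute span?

Over the interval, μ = 9.7 × 1.5 = 14.55 (a 90-minute span = 1.5 hours).
P(N ≥ 18) = 1 − P(N ≤ 17) = 1 − Σ_{j=0}^{17} e^(−μ) μ^j/j! ≈ 0.2142.

0.2142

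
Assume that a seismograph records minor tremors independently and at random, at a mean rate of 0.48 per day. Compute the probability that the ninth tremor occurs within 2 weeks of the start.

0.2352

Over the interval, μ = 0.48 × 14 = 6.72 (2 weeks = 14 days).
The ninth arrival falls in the interval iff at least 9 events occur there: P(S_9 ≤ t) = P(N ≥ 9) = 1 − P(N ≤ 8) ≈ 0.2352.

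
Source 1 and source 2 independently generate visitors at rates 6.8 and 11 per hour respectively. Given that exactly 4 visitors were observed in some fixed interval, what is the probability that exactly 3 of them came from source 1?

Given the total, each event is independently from source 1 with probability p = λ_1/(λ_1+λ_2) = 6.8/17.8 ≈ 0.3820.
So K ~ Binomial(4, 6.8/17.8): P(K = 3) = C(4,3) · (6.8/17.8)^3 · (11/17.8)^1 ≈ 0.1378.

0.1378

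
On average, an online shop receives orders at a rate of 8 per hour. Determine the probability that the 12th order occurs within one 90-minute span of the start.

Over the interval, μ = 8 × 1.5 = 12 (a 90-minute span = 1.5 hours).
The 12th arrival falls in the interval iff at least 12 events occur there: P(S_12 ≤ t) = P(N ≥ 12) = 1 − P(N ≤ 11) ≈ 0.5384.

0.5384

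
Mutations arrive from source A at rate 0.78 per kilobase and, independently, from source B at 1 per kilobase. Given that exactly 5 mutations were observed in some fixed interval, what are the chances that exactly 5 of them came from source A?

Given the total, each event is independently from source A with probability p = λ_A/(λ_A+λ_B) = 0.78/1.78 ≈ 0.4382.
So K ~ Binomial(5, 0.78/1.78): P(K = 5) = C(5,5) · (0.78/1.78)^5 · (1/1.78)^0 ≈ 0.0162.

0.0162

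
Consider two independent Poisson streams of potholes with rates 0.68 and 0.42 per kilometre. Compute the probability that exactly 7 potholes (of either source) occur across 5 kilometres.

0.1234

Independent Poisson processes superpose: combined rate λ = 0.68 + 0.42 = 1.1 per kilometre.
Over the interval, μ = 1.1 × 5 = 5.5 (5 kilometres).
P(N = 7) = e^(−5.5) · 5.5^7/7! ≈ 0.1234.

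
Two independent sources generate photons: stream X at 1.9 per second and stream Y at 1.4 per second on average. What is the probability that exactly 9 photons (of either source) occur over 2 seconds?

Independent Poisson processes superpose: combined rate λ = 1.9 + 1.4 = 3.3 per second.
Over the interval, μ = 3.3 × 2 = 6.6 (2 seconds).
P(N = 9) = e^(−6.6) · 6.6^9/9! ≈ 0.0891.

0.0891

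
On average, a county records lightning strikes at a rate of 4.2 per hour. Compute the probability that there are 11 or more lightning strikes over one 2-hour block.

Over the interval, μ = 4.2 × 2 = 8.4 (a 2-hour block = 2 hours).
P(N ≥ 11) = 1 − P(N ≤ 10) = 1 − Σ_{j=0}^{10} e^(−μ) μ^j/j! ≈ 0.2257.

0.2257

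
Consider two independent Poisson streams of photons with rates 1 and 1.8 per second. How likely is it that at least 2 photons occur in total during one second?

0.7689

Independent Poisson processes superpose: combined rate λ = 1 + 1.8 = 2.8 per second.
So μ = 2.8.
P(N ≥ 2) = 1 − P(N ≤ 1) ≈ 0.7689.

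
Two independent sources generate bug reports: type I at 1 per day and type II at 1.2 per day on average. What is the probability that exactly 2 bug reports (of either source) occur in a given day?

Independent Poisson processes superpose: combined rate λ = 1 + 1.2 = 2.2 per day.
So μ = 2.2.
P(N = 2) = e^(−2.2) · 2.2^2/2! ≈ 0.2681.

0.2681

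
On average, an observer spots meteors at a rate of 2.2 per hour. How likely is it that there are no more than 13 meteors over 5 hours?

Over the interval, μ = 2.2 × 5 = 11 (5 hours).
P(N ≤ 13) = Σ_{j=0}^{13} e^(−μ) μ^j/j! ≈ 0.7813.

0.7813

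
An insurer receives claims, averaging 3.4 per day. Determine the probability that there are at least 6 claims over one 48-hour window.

0.6730

Over the interval, μ = 3.4 × 2 = 6.8 (a 48-hour window = 2 days).
P(N ≥ 6) = 1 − P(N ≤ 5) = 1 − Σ_{j=0}^{5} e^(−μ) μ^j/j! ≈ 0.6730.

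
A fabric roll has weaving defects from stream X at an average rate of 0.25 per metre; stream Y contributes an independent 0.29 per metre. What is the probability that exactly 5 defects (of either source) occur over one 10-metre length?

Independent Poisson processes superpose: combined rate λ = 0.25 + 0.29 = 0.54 per metre.
Over the interval, μ = 0.54 × 10 = 5.4 (a 10-metre length = 10 metres).
P(N = 5) = e^(−5.4) · 5.4^5/5! ≈ 0.1728.

0.1728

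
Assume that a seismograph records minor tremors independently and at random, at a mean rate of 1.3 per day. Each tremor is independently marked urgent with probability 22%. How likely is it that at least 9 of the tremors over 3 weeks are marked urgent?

Thinning: the tremors that are marked urgent themselves form a Poisson process with rate 0.22 × 1.3 = 0.286 per day.
Over the interval, μ = 0.286 × 21 = 6.006 (3 weeks = 21 days).
P(N ≥ 9) = 1 − P(N ≤ 8) ≈ 0.1534.

0.1534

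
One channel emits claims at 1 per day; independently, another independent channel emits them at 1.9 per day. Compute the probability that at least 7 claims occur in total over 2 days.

Independent Poisson processes superpose: combined rate λ = 1 + 1.9 = 2.9 per day.
Over the interval, μ = 2.9 × 2 = 5.8 (2 days).
P(N ≥ 7) = 1 − P(N ≤ 6) ≈ 0.3616.

0.3616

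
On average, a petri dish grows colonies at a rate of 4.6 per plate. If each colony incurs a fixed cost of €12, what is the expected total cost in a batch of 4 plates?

E[N] = 4.6 × 4 = 18.4 (a batch of 4 plates = 4 plates); E[cost] = 18.4 × €12 = €220.8.

€220.8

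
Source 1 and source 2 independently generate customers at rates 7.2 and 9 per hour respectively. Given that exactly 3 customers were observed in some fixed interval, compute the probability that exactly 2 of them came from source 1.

0.3292

Given the total, each event is independently from source 1 with probability p = λ_1/(λ_1+λ_2) = 7.2/16.2 ≈ 0.4444.
So K ~ Binomial(3, 7.2/16.2): P(K = 2) = C(3,2) · (7.2/16.2)^2 · (9/16.2)^1 ≈ 0.3292.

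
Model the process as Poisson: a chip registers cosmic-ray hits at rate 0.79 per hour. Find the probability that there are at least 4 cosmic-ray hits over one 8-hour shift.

Over the interval, μ = 0.79 × 8 = 6.32 (an 8-hour shift = 8 hours).
P(N ≥ 4) = 1 − P(N ≤ 3) = 1 − Σ_{j=0}^{3} e^(−μ) μ^j/j! ≈ 0.8751.

0.8751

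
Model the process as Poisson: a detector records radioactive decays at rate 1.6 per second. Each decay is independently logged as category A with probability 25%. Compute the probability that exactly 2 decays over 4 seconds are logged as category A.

Thinning: the decays that are logged as category A themselves form a Poisson process with rate 0.25 × 1.6 = 0.4 per second.
Over the interval, μ = 0.4 × 4 = 1.6 (4 seconds).
P(N = 2) = e^(−1.6) · 1.6^2/2! ≈ 0.2584.

0.2584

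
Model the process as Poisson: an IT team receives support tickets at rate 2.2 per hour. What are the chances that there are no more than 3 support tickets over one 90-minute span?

0.5803

Over the interval, μ = 2.2 × 1.5 = 3.3 (a 90-minute span = 1.5 hours).
P(N ≤ 3) = Σ_{j=0}^{3} e^(−μ) μ^j/j! ≈ 0.5803.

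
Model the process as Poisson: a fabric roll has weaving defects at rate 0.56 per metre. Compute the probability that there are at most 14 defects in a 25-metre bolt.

Over the interval, μ = 0.56 × 25 = 14 (a 25-metre bolt = 25 metres).
P(N ≤ 14) = Σ_{j=0}^{14} e^(−μ) μ^j/j! ≈ 0.5704.

0.5704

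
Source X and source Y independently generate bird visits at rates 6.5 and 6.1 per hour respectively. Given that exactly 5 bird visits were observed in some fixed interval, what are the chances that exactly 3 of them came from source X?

Given the total, each event is independently from source X with probability p = λ_X/(λ_X+λ_Y) = 6.5/12.6 ≈ 0.5159.
So K ~ Binomial(5, 6.5/12.6): P(K = 3) = C(5,3) · (6.5/12.6)^3 · (6.1/12.6)^2 ≈ 0.3218.

0.3218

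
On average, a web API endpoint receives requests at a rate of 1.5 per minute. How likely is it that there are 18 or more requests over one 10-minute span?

Over the interval, μ = 1.5 × 10 = 15 (a 10-minute span = 10 minutes).
P(N ≥ 18) = 1 − P(N ≤ 17) = 1 − Σ_{j=0}^{17} e^(−μ) μ^j/j! ≈ 0.2511.

0.2511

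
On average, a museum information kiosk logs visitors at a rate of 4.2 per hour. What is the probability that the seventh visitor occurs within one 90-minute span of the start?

0.4418

Over the interval, μ = 4.2 × 1.5 = 6.3 (a 90-minute span = 1.5 hours).
The seventh arrival falls in the interval iff at least 7 events occur there: P(S_7 ≤ t) = P(N ≥ 7) = 1 − P(N ≤ 6) ≈ 0.4418.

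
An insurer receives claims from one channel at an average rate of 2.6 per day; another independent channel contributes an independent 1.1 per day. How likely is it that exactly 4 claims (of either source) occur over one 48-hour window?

0.0764

Independent Poisson processes superpose: combined rate λ = 2.6 + 1.1 = 3.7 per day.
Over the interval, μ = 3.7 × 2 = 7.4 (a 48-hour window = 2 days).
P(N = 4) = e^(−7.4) · 7.4^4/4! ≈ 0.0764.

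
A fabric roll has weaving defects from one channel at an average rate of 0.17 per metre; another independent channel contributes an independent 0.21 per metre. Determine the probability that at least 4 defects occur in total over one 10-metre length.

0.5265

Independent Poisson processes superpose: combined rate λ = 0.17 + 0.21 = 0.38 per metre.
Over the interval, μ = 0.38 × 10 = 3.8 (a 10-metre length = 10 metres).
P(N ≥ 4) = 1 − P(N ≤ 3) ≈ 0.5265.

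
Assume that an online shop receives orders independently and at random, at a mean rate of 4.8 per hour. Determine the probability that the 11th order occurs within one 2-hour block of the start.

Over the interval, μ = 4.8 × 2 = 9.6 (a 2-hour block = 2 hours).
The 11th arrival falls in the interval iff at least 11 events occur there: P(S_11 ≤ t) = P(N ≥ 11) = 1 − P(N ≤ 10) ≈ 0.3671.

0.3671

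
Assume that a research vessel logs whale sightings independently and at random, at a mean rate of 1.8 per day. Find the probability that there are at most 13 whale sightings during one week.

Over the interval, μ = 1.8 × 7 = 12.6 (a week = 7 days).
P(N ≤ 13) = Σ_{j=0}^{13} e^(−μ) μ^j/j! ≈ 0.6169.

0.6169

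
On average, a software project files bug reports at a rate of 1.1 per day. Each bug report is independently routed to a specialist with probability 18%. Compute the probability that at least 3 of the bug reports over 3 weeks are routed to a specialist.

Thinning: the bug reports that are routed to a specialist themselves form a Poisson process with rate 0.18 × 1.1 = 0.198 per day.
Over the interval, μ = 0.198 × 21 = 4.158 (3 weeks = 21 days).
P(N ≥ 3) = 1 − P(N ≤ 2) ≈ 0.7841.

0.7841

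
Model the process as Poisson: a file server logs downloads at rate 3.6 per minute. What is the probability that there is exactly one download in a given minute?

0.0984

With mean μ = 3.6 per minute,
P(N = 1) = e^(−μ) μ^1/1! = e^(−3.6) · 3.6^1/1 ≈ 0.0984.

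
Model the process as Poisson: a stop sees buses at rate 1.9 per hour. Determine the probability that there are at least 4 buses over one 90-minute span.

Over the interval, μ = 1.9 × 1.5 = 2.85 (a 90-minute span = 1.5 hours).
P(N ≥ 4) = 1 − P(N ≤ 3) = 1 − Σ_{j=0}^{3} e^(−μ) μ^j/j! ≈ 0.3192.

0.3192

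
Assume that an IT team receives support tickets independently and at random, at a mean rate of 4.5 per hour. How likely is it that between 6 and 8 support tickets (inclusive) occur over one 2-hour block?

0.3400

Over the interval, μ = 4.5 × 2 = 9 (a 2-hour block = 2 hours).
P(6 ≤ N ≤ 8) = Σ_{j=6}^{8} e^(−9) · 9^j/j! ≈ 0.3400.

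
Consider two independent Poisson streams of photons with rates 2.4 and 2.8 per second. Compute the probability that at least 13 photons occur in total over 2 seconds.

0.2478

Independent Poisson processes superpose: combined rate λ = 2.4 + 2.8 = 5.2 per second.
Over the interval, μ = 5.2 × 2 = 10.4 (2 seconds).
P(N ≥ 13) = 1 − P(N ≤ 12) ≈ 0.2478.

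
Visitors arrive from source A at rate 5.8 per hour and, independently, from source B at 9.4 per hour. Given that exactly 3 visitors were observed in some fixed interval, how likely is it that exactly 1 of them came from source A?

Given the total, each event is independently from source A with probability p = λ_A/(λ_A+λ_B) = 5.8/15.2 ≈ 0.3816.
So K ~ Binomial(3, 5.8/15.2): P(K = 1) = C(3,1) · (5.8/15.2)^1 · (9.4/15.2)^2 ≈ 0.4378.

0.4378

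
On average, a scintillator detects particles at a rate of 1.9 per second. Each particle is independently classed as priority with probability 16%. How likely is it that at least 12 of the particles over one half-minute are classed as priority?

Thinning: the particles that are classed as priority themselves form a Poisson process with rate 0.16 × 1.9 = 0.304 per second.
Over the interval, μ = 0.304 × 30 = 9.12 (a half-minute = 30 seconds).
P(N ≥ 12) = 1 − P(N ≤ 11) ≈ 0.2088.

0.2088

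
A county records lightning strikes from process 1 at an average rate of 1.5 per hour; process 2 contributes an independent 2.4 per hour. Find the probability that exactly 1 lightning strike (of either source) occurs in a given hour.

0.0789

Independent Poisson processes superpose: combined rate λ = 1.5 + 2.4 = 3.9 per hour.
So μ = 3.9.
P(N = 1) = e^(−3.9) · 3.9^1/1! ≈ 0.0789.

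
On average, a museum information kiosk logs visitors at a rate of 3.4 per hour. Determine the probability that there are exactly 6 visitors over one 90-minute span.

Over the interval, μ = 3.4 × 1.5 = 5.1 (a 90-minute span = 1.5 hours).
P(N = 6) = e^(−μ) μ^6/6! = e^(−5.1) · 5.1^6/720 ≈ 0.1490.

0.1490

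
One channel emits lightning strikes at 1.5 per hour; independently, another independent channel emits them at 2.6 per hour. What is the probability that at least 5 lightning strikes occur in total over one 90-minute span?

0.7345

Independent Poisson processes superpose: combined rate λ = 1.5 + 2.6 = 4.1 per hour.
Over the interval, μ = 4.1 × 1.5 = 6.15 (a 90-minute span = 1.5 hours).
P(N ≥ 5) = 1 − P(N ≤ 4) ≈ 0.7345.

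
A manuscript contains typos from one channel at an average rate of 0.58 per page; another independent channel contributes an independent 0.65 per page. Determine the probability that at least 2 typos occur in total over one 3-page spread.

0.8829

Independent Poisson processes superpose: combined rate λ = 0.58 + 0.65 = 1.23 per page.
Over the interval, μ = 1.23 × 3 = 3.69 (a 3-page spread = 3 pages).
P(N ≥ 2) = 1 − P(N ≤ 1) ≈ 0.8829.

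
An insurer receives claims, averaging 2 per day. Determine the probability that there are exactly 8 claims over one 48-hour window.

Over the interval, μ = 2 × 2 = 4 (a 48-hour window = 2 days).
P(N = 8) = e^(−μ) μ^8/8! = e^(−4) · 4^8/40320 ≈ 0.0298.

0.0298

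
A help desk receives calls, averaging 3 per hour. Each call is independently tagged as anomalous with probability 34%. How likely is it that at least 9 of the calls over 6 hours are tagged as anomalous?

Thinning: the calls that are tagged as anomalous themselves form a Poisson process with rate 0.34 × 3 = 1.02 per hour.
Over the interval, μ = 1.02 × 6 = 6.12 (6 hours).
P(N ≥ 9) = 1 − P(N ≤ 8) ≈ 0.1654.

0.1654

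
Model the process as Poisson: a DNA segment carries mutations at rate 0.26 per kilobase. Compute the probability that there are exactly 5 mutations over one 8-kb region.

0.0405

Over the interval, μ = 0.26 × 8 = 2.08 (an 8-kb region = 8 kilobases).
P(N = 5) = e^(−μ) μ^5/5! = e^(−2.08) · 2.08^5/120 ≈ 0.0405.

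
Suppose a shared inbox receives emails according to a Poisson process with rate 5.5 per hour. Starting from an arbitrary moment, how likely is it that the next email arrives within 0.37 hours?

Inter-arrival times are exponential with rate λ = 5.5 per hour.
P(T ≤ 0.37) = 1 − e^(−λt) = 1 − e^(−5.5 × 0.37) = 1 − e^(−2.035) ≈ 0.8693.

0.8693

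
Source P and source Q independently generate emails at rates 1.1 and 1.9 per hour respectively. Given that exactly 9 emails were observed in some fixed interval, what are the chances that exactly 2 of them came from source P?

0.1978

Given the total, each event is independently from source P with probability p = λ_P/(λ_P+λ_Q) = 1.1/3 ≈ 0.3667.
So K ~ Binomial(9, 1.1/3): P(K = 2) = C(9,2) · (1.1/3)^2 · (1.9/3)^7 ≈ 0.1978.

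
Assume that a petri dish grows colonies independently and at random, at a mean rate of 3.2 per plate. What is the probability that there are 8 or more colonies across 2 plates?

0.3127

Over the interval, μ = 3.2 × 2 = 6.4 (2 plates).
P(N ≥ 8) = 1 − P(N ≤ 7) = 1 − Σ_{j=0}^{7} e^(−μ) μ^j/j! ≈ 0.3127.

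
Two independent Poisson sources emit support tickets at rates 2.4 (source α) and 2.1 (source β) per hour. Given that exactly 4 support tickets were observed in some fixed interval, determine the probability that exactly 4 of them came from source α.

0.0809

Given the total, each event is independently from source α with probability p = λ_α/(λ_α+λ_β) = 2.4/4.5 ≈ 0.5333.
So K ~ Binomial(4, 2.4/4.5): P(K = 4) = C(4,4) · (2.4/4.5)^4 · (2.1/4.5)^0 ≈ 0.0809.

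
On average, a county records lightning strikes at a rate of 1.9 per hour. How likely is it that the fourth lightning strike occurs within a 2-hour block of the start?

0.5265

Over the interval, μ = 1.9 × 2 = 3.8 (a 2-hour block = 2 hours).
The fourth arrival falls in the interval iff at least 4 events occur there: P(S_4 ≤ t) = P(N ≥ 4) = 1 − P(N ≤ 3) ≈ 0.5265.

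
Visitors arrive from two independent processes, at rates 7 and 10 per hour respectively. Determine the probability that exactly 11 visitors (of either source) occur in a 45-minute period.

Independent Poisson processes superpose: combined rate λ = 7 + 10 = 17 per hour.
Over the interval, μ = 17 × 0.75 = 12.75 (a 45-minute period = 0.75 hours).
P(N = 11) = e^(−12.75) · 12.75^11/11! ≈ 0.1052.

0.1052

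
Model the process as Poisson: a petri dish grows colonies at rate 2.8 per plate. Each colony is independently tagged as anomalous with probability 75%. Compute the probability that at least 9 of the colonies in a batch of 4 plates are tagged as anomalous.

Thinning: the colonies that are tagged as anomalous themselves form a Poisson process with rate 0.75 × 2.8 = 2.1 per plate.
Over the interval, μ = 2.1 × 4 = 8.4 (a batch of 4 plates = 4 plates).
P(N ≥ 9) = 1 − P(N ≤ 8) ≈ 0.4631.

0.4631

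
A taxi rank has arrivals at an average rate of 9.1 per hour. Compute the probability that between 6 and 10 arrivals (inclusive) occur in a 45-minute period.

Over the interval, μ = 9.1 × 0.75 = 6.825 (a 45-minute period = 0.75 hours).
P(6 ≤ N ≤ 10) = Σ_{j=6}^{10} e^(−6.825) · 6.825^j/j! ≈ 0.5898.

0.5898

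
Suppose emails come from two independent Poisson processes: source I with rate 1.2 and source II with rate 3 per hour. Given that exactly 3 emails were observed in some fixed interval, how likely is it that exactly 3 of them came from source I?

0.0233

Given the total, each event is independently from source I with probability p = λ_I/(λ_I+λ_II) = 1.2/4.2 ≈ 0.2857.
So K ~ Binomial(3, 1.2/4.2): P(K = 3) = C(3,3) · (1.2/4.2)^3 · (3/4.2)^0 ≈ 0.0233.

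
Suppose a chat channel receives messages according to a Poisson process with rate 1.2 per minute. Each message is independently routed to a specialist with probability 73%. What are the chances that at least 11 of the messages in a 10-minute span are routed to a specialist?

Thinning: the messages that are routed to a specialist themselves form a Poisson process with rate 0.73 × 1.2 = 0.876 per minute.
Over the interval, μ = 0.876 × 10 = 8.76 (a 10-minute span = 10 minutes).
P(N ≥ 11) = 1 − P(N ≤ 10) ≈ 0.2660.

0.2660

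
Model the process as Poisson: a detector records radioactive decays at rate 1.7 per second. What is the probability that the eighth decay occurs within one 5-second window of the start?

Over the interval, μ = 1.7 × 5 = 8.5 (a 5-second window = 5 seconds).
The eighth arrival falls in the interval iff at least 8 events occur there: P(S_8 ≤ t) = P(N ≥ 8) = 1 − P(N ≤ 7) ≈ 0.6144.

0.6144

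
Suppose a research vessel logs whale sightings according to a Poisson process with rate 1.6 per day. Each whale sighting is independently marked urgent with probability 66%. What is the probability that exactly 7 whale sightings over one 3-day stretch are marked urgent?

0.0267

Thinning: the whale sightings that are marked urgent themselves form a Poisson process with rate 0.66 × 1.6 = 1.056 per day.
Over the interval, μ = 1.056 × 3 = 3.168 (a 3-day stretch = 3 days).
P(N = 7) = e^(−3.168) · 3.168^7/7! ≈ 0.0267.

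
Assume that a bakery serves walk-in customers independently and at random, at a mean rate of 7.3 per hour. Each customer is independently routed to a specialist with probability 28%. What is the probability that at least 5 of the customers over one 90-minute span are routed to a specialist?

0.1959

Thinning: the customers that are routed to a specialist themselves form a Poisson process with rate 0.28 × 7.3 = 2.044 per hour.
Over the interval, μ = 2.044 × 1.5 = 3.066 (a 90-minute span = 1.5 hours).
P(N ≥ 5) = 1 − P(N ≤ 4) ≈ 0.1959.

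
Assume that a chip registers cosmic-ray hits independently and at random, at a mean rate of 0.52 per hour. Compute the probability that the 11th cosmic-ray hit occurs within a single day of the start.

Over the interval, μ = 0.52 × 24 = 12.48 (a day = 24 hours).
The 11th arrival falls in the interval iff at least 11 events occur there: P(S_11 ≤ t) = P(N ≥ 11) = 1 − P(N ≤ 10) ≈ 0.7010.

0.7010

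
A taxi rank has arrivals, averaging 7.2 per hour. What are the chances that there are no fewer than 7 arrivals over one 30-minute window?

Over the interval, μ = 7.2 × 0.5 = 3.6 (a 30-minute window = 0.5 hours).
P(N ≥ 7) = 1 − P(N ≤ 6) = 1 − Σ_{j=0}^{6} e^(−μ) μ^j/j! ≈ 0.0733.

0.0733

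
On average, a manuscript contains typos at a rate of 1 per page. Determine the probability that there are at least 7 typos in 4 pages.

0.1107

Over the interval, μ = 1 × 4 = 4 (4 pages).
P(N ≥ 7) = 1 − P(N ≤ 6) = 1 − Σ_{j=0}^{6} e^(−μ) μ^j/j! ≈ 0.1107.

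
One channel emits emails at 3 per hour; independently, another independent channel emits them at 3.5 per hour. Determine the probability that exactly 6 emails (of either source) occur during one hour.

0.1575

Independent Poisson processes superpose: combined rate λ = 3 + 3.5 = 6.5 per hour.
So μ = 6.5.
P(N = 6) = e^(−6.5) · 6.5^6/6! ≈ 0.1575.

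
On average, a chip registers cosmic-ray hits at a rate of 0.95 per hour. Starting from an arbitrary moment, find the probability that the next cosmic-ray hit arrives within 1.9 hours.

0.8355

Inter-arrival times are exponential with rate λ = 0.95 per hour.
P(T ≤ 1.9) = 1 − e^(−λt) = 1 − e^(−0.95 × 1.9) = 1 − e^(−1.805) ≈ 0.8355.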